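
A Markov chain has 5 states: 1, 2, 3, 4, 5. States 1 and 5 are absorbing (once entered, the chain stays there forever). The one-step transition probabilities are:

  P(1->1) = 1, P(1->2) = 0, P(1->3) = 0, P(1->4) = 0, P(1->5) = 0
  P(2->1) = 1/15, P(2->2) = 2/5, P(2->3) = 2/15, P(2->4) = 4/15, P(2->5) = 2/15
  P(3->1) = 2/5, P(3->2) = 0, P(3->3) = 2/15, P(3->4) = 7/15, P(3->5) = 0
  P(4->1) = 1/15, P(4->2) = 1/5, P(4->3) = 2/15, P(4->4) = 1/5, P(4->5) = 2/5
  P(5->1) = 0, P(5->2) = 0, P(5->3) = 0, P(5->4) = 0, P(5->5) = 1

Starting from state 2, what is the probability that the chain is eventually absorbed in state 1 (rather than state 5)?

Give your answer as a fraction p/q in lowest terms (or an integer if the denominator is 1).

Let a_i = P(absorbed in 1 | start in state i).
Boundary conditions: a_1 = 1, a_5 = 0.
For each transient state i, a_i = sum_j P(i->j) * a_j:
  a_2 = 1/15*a_1 + 2/5*a_2 + 2/15*a_3 + 4/15*a_4 + 2/15*a_5
  a_3 = 2/5*a_1 + 0*a_2 + 2/15*a_3 + 7/15*a_4 + 0*a_5
  a_4 = 1/15*a_1 + 1/5*a_2 + 2/15*a_3 + 1/5*a_4 + 2/5*a_5

Substituting a_1 = 1 and a_5 = 0, rearrange to (I - Q) a = r where r[i] = P(i -> 1):
  [3/5, -2/15, -4/15] . (a_2, a_3, a_4) = 1/15
  [0, 13/15, -7/15] . (a_2, a_3, a_4) = 2/5
  [-1/5, -2/15, 4/5] . (a_2, a_3, a_4) = 1/15

Solving yields:
  a_2 = 10/27
  a_3 = 11/18
  a_4 = 5/18

Starting state is 2, so the absorption probability is a_2 = 10/27.

Answer: 10/27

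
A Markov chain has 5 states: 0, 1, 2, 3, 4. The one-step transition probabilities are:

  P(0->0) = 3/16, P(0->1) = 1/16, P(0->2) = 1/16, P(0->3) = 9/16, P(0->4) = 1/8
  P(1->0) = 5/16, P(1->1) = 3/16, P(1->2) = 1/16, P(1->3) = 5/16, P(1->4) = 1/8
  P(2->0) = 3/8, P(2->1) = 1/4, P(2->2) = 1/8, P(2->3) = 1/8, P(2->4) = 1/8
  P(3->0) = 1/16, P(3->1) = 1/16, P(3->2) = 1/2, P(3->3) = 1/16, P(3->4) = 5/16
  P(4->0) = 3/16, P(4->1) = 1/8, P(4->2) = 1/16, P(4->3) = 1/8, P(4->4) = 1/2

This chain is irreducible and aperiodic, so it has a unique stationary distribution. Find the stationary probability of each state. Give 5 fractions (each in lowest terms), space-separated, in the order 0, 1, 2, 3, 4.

The stationary distribution satisfies pi = pi * P, i.e.:
  pi_0 = 3/16*pi_0 + 5/16*pi_1 + 3/8*pi_2 + 1/16*pi_3 + 3/16*pi_4
  pi_1 = 1/16*pi_0 + 3/16*pi_1 + 1/4*pi_2 + 1/16*pi_3 + 1/8*pi_4
  pi_2 = 1/16*pi_0 + 1/16*pi_1 + 1/8*pi_2 + 1/2*pi_3 + 1/16*pi_4
  pi_3 = 9/16*pi_0 + 5/16*pi_1 + 1/8*pi_2 + 1/16*pi_3 + 1/8*pi_4
  pi_4 = 1/8*pi_0 + 1/8*pi_1 + 1/8*pi_2 + 5/16*pi_3 + 1/2*pi_4
with normalization: pi_0 + pi_1 + pi_2 + pi_3 + pi_4 = 1.

Using the first 4 balance equations plus normalization, the linear system A*pi = b is:
  [-13/16, 5/16, 3/8, 1/16, 3/16] . pi = 0
  [1/16, -13/16, 1/4, 1/16, 1/8] . pi = 0
  [1/16, 1/16, -7/8, 1/2, 1/16] . pi = 0
  [9/16, 5/16, 1/8, -15/16, 1/8] . pi = 0
  [1, 1, 1, 1, 1] . pi = 1

Solving yields:
  pi_0 = 6503/31345
  pi_1 = 3993/31345
  pi_2 = 5389/31345
  pi_3 = 1414/6269
  pi_4 = 1678/6269

Verification (pi * P):
  6503/31345*3/16 + 3993/31345*5/16 + 5389/31345*3/8 + 1414/6269*1/16 + 1678/6269*3/16 = 6503/31345 = pi_0  (ok)
  6503/31345*1/16 + 3993/31345*3/16 + 5389/31345*1/4 + 1414/6269*1/16 + 1678/6269*1/8 = 3993/31345 = pi_1  (ok)
  6503/31345*1/16 + 3993/31345*1/16 + 5389/31345*1/8 + 1414/6269*1/2 + 1678/6269*1/16 = 5389/31345 = pi_2  (ok)
  6503/31345*9/16 + 3993/31345*5/16 + 5389/31345*1/8 + 1414/6269*1/16 + 1678/6269*1/8 = 1414/6269 = pi_3  (ok)
  6503/31345*1/8 + 3993/31345*1/8 + 5389/31345*1/8 + 1414/6269*5/16 + 1678/6269*1/2 = 1678/6269 = pi_4  (ok)

Answer: 6503/31345 3993/31345 5389/31345 1414/6269 1678/6269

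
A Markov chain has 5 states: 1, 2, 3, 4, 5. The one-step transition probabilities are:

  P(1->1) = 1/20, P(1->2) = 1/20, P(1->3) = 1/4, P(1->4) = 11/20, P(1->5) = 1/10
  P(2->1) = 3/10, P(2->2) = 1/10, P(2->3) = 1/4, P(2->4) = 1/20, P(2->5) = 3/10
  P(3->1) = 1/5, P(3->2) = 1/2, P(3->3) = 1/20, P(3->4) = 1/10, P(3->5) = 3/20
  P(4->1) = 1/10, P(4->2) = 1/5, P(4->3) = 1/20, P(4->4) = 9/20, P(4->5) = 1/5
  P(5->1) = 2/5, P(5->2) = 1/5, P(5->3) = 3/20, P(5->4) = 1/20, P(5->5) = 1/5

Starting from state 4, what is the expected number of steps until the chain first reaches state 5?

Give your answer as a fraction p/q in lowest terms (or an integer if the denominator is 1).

Answer: 87280/17387

Derivation:
Let h_i = expected steps to first reach 5 from state i.
Boundary: h_5 = 0.
First-step equations for the other states:
  h_1 = 1 + 1/20*h_1 + 1/20*h_2 + 1/4*h_3 + 11/20*h_4 + 1/10*h_5
  h_2 = 1 + 3/10*h_1 + 1/10*h_2 + 1/4*h_3 + 1/20*h_4 + 3/10*h_5
  h_3 = 1 + 1/5*h_1 + 1/2*h_2 + 1/20*h_3 + 1/10*h_4 + 3/20*h_5
  h_4 = 1 + 1/10*h_1 + 1/5*h_2 + 1/20*h_3 + 9/20*h_4 + 1/5*h_5

Substituting h_5 = 0 and rearranging gives the linear system (I - Q) h = 1:
  [19/20, -1/20, -1/4, -11/20] . (h_1, h_2, h_3, h_4) = 1
  [-3/10, 9/10, -1/4, -1/20] . (h_1, h_2, h_3, h_4) = 1
  [-1/5, -1/2, 19/20, -1/10] . (h_1, h_2, h_3, h_4) = 1
  [-1/10, -1/5, -1/20, 11/20] . (h_1, h_2, h_3, h_4) = 1

Solving yields:
  h_1 = 97080/17387
  h_2 = 81800/17387
  h_3 = 90980/17387
  h_4 = 87280/17387

Starting state is 4, so the expected hitting time is h_4 = 87280/17387.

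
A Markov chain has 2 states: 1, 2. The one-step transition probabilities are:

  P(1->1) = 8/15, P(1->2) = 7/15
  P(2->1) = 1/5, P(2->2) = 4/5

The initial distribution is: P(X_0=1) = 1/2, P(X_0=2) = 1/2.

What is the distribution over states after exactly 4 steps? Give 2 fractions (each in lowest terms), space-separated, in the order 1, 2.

Answer: 49/162 113/162

Derivation:
Propagating the distribution step by step (d_{t+1} = d_t * P):
d_0 = (1=1/2, 2=1/2)
  d_1[1] = 1/2*8/15 + 1/2*1/5 = 11/30
  d_1[2] = 1/2*7/15 + 1/2*4/5 = 19/30
d_1 = (1=11/30, 2=19/30)
  d_2[1] = 11/30*8/15 + 19/30*1/5 = 29/90
  d_2[2] = 11/30*7/15 + 19/30*4/5 = 61/90
d_2 = (1=29/90, 2=61/90)
  d_3[1] = 29/90*8/15 + 61/90*1/5 = 83/270
  d_3[2] = 29/90*7/15 + 61/90*4/5 = 187/270
d_3 = (1=83/270, 2=187/270)
  d_4[1] = 83/270*8/15 + 187/270*1/5 = 49/162
  d_4[2] = 83/270*7/15 + 187/270*4/5 = 113/162
d_4 = (1=49/162, 2=113/162)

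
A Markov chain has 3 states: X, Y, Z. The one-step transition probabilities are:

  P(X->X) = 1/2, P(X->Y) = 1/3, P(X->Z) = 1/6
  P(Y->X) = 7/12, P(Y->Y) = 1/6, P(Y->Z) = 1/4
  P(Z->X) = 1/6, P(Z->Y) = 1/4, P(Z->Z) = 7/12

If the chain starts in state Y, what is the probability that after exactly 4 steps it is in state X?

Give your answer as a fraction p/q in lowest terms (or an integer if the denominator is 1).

Answer: 965/2304

Derivation:
Computing P^4 by repeated multiplication:
P^1 =
  X: [1/2, 1/3, 1/6]
  Y: [7/12, 1/6, 1/4]
  Z: [1/6, 1/4, 7/12]
P^2 =
  X: [17/36, 19/72, 19/72]
  Y: [31/72, 41/144, 41/144]
  Z: [47/144, 35/144, 31/72]
P^3 =
  X: [125/288, 77/288, 43/144]
  Y: [247/576, 151/576, 89/288]
  Z: [217/576, 37/144, 211/576]
P^4 =
  X: [487/1152, 19/72, 361/1152]
  Y: [965/2304, 19/72, 731/2304]
  Z: [115/288, 599/2304, 785/2304]

(P^4)[Y -> X] = 965/2304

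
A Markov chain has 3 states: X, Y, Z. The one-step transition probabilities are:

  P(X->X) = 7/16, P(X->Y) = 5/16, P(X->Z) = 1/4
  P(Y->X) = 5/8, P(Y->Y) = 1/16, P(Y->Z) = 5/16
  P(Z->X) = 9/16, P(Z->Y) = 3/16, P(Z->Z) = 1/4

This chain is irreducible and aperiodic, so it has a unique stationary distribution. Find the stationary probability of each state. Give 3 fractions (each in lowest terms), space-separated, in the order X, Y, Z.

Answer: 165/322 36/161 85/322

Derivation:
The stationary distribution satisfies pi = pi * P, i.e.:
  pi_X = 7/16*pi_X + 5/8*pi_Y + 9/16*pi_Z
  pi_Y = 5/16*pi_X + 1/16*pi_Y + 3/16*pi_Z
  pi_Z = 1/4*pi_X + 5/16*pi_Y + 1/4*pi_Z
with normalization: pi_X + pi_Y + pi_Z = 1.

Using the first 2 balance equations plus normalization, the linear system A*pi = b is:
  [-9/16, 5/8, 9/16] . pi = 0
  [5/16, -15/16, 3/16] . pi = 0
  [1, 1, 1] . pi = 1

Solving yields:
  pi_X = 165/322
  pi_Y = 36/161
  pi_Z = 85/322

Verification (pi * P):
  165/322*7/16 + 36/161*5/8 + 85/322*9/16 = 165/322 = pi_X  (ok)
  165/322*5/16 + 36/161*1/16 + 85/322*3/16 = 36/161 = pi_Y  (ok)
  165/322*1/4 + 36/161*5/16 + 85/322*1/4 = 85/322 = pi_Z  (ok)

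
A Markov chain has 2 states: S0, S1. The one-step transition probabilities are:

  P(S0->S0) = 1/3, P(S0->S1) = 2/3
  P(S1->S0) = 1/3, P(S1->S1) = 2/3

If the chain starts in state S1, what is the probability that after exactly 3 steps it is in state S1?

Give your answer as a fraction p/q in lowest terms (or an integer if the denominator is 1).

Answer: 2/3

Derivation:
Computing P^3 by repeated multiplication:
P^1 =
  S0: [1/3, 2/3]
  S1: [1/3, 2/3]
P^2 =
  S0: [1/3, 2/3]
  S1: [1/3, 2/3]
P^3 =
  S0: [1/3, 2/3]
  S1: [1/3, 2/3]

(P^3)[S1 -> S1] = 2/3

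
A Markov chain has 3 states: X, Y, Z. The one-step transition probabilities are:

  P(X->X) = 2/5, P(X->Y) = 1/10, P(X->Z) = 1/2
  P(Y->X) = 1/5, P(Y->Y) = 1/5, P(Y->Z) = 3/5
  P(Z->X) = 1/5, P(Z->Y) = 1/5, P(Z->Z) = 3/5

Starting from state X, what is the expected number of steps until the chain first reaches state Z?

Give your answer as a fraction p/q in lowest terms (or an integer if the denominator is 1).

Let h_i = expected steps to first reach Z from state i.
Boundary: h_Z = 0.
First-step equations for the other states:
  h_X = 1 + 2/5*h_X + 1/10*h_Y + 1/2*h_Z
  h_Y = 1 + 1/5*h_X + 1/5*h_Y + 3/5*h_Z

Substituting h_Z = 0 and rearranging gives the linear system (I - Q) h = 1:
  [3/5, -1/10] . (h_X, h_Y) = 1
  [-1/5, 4/5] . (h_X, h_Y) = 1

Solving yields:
  h_X = 45/23
  h_Y = 40/23

Starting state is X, so the expected hitting time is h_X = 45/23.

Answer: 45/23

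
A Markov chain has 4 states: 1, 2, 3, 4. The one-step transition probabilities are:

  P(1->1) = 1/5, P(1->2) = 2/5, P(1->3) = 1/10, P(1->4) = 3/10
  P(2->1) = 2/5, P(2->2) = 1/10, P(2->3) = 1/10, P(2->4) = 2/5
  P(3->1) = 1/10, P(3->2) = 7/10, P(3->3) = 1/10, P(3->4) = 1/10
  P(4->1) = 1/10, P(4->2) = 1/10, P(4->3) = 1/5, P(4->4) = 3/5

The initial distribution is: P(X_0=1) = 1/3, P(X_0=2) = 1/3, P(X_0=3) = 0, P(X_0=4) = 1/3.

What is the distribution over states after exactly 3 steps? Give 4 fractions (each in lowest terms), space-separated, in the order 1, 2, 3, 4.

Propagating the distribution step by step (d_{t+1} = d_t * P):
d_0 = (1=1/3, 2=1/3, 3=0, 4=1/3)
  d_1[1] = 1/3*1/5 + 1/3*2/5 + 0*1/10 + 1/3*1/10 = 7/30
  d_1[2] = 1/3*2/5 + 1/3*1/10 + 0*7/10 + 1/3*1/10 = 1/5
  d_1[3] = 1/3*1/10 + 1/3*1/10 + 0*1/10 + 1/3*1/5 = 2/15
  d_1[4] = 1/3*3/10 + 1/3*2/5 + 0*1/10 + 1/3*3/5 = 13/30
d_1 = (1=7/30, 2=1/5, 3=2/15, 4=13/30)
  d_2[1] = 7/30*1/5 + 1/5*2/5 + 2/15*1/10 + 13/30*1/10 = 11/60
  d_2[2] = 7/30*2/5 + 1/5*1/10 + 2/15*7/10 + 13/30*1/10 = 1/4
  d_2[3] = 7/30*1/10 + 1/5*1/10 + 2/15*1/10 + 13/30*1/5 = 43/300
  d_2[4] = 7/30*3/10 + 1/5*2/5 + 2/15*1/10 + 13/30*3/5 = 127/300
d_2 = (1=11/60, 2=1/4, 3=43/300, 4=127/300)
  d_3[1] = 11/60*1/5 + 1/4*2/5 + 43/300*1/10 + 127/300*1/10 = 29/150
  d_3[2] = 11/60*2/5 + 1/4*1/10 + 43/300*7/10 + 127/300*1/10 = 241/1000
  d_3[3] = 11/60*1/10 + 1/4*1/10 + 43/300*1/10 + 127/300*1/5 = 427/3000
  d_3[4] = 11/60*3/10 + 1/4*2/5 + 43/300*1/10 + 127/300*3/5 = 127/300
d_3 = (1=29/150, 2=241/1000, 3=427/3000, 4=127/300)

Answer: 29/150 241/1000 427/3000 127/300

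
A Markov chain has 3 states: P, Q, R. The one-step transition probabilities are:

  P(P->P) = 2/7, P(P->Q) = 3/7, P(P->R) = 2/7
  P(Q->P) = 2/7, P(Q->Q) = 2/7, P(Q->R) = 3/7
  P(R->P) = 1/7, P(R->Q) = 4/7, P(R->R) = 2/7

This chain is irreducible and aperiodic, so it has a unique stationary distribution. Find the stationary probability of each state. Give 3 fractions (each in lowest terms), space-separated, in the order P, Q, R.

The stationary distribution satisfies pi = pi * P, i.e.:
  pi_P = 2/7*pi_P + 2/7*pi_Q + 1/7*pi_R
  pi_Q = 3/7*pi_P + 2/7*pi_Q + 4/7*pi_R
  pi_R = 2/7*pi_P + 3/7*pi_Q + 2/7*pi_R
with normalization: pi_P + pi_Q + pi_R = 1.

Using the first 2 balance equations plus normalization, the linear system A*pi = b is:
  [-5/7, 2/7, 1/7] . pi = 0
  [3/7, -5/7, 4/7] . pi = 0
  [1, 1, 1] . pi = 1

Solving yields:
  pi_P = 13/55
  pi_Q = 23/55
  pi_R = 19/55

Verification (pi * P):
  13/55*2/7 + 23/55*2/7 + 19/55*1/7 = 13/55 = pi_P  (ok)
  13/55*3/7 + 23/55*2/7 + 19/55*4/7 = 23/55 = pi_Q  (ok)
  13/55*2/7 + 23/55*3/7 + 19/55*2/7 = 19/55 = pi_R  (ok)

Answer: 13/55 23/55 19/55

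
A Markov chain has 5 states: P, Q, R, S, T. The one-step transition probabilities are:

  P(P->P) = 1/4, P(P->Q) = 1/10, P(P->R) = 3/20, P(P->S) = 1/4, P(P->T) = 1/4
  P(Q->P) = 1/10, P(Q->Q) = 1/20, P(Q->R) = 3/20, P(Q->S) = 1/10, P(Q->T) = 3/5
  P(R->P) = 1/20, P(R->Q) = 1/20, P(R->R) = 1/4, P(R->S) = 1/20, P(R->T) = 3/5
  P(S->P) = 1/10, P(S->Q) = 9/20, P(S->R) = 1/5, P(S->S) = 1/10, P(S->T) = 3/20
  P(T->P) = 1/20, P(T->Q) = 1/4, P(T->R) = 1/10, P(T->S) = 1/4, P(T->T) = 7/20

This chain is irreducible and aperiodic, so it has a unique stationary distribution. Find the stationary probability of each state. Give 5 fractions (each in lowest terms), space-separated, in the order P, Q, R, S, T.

The stationary distribution satisfies pi = pi * P, i.e.:
  pi_P = 1/4*pi_P + 1/10*pi_Q + 1/20*pi_R + 1/10*pi_S + 1/20*pi_T
  pi_Q = 1/10*pi_P + 1/20*pi_Q + 1/20*pi_R + 9/20*pi_S + 1/4*pi_T
  pi_R = 3/20*pi_P + 3/20*pi_Q + 1/4*pi_R + 1/5*pi_S + 1/10*pi_T
  pi_S = 1/4*pi_P + 1/10*pi_Q + 1/20*pi_R + 1/10*pi_S + 1/4*pi_T
  pi_T = 1/4*pi_P + 3/5*pi_Q + 3/5*pi_R + 3/20*pi_S + 7/20*pi_T
with normalization: pi_P + pi_Q + pi_R + pi_S + pi_T = 1.

Using the first 4 balance equations plus normalization, the linear system A*pi = b is:
  [-3/4, 1/10, 1/20, 1/10, 1/20] . pi = 0
  [1/10, -19/20, 1/20, 9/20, 1/4] . pi = 0
  [3/20, 3/20, -3/4, 1/5, 1/10] . pi = 0
  [1/4, 1/10, 1/20, -9/10, 1/4] . pi = 0
  [1, 1, 1, 1, 1] . pi = 1

Solving yields:
  pi_P = 565/6627
  pi_Q = 1322/6627
  pi_R = 1019/6627
  pi_S = 1091/6627
  pi_T = 2630/6627

Verification (pi * P):
  565/6627*1/4 + 1322/6627*1/10 + 1019/6627*1/20 + 1091/6627*1/10 + 2630/6627*1/20 = 565/6627 = pi_P  (ok)
  565/6627*1/10 + 1322/6627*1/20 + 1019/6627*1/20 + 1091/6627*9/20 + 2630/6627*1/4 = 1322/6627 = pi_Q  (ok)
  565/6627*3/20 + 1322/6627*3/20 + 1019/6627*1/4 + 1091/6627*1/5 + 2630/6627*1/10 = 1019/6627 = pi_R  (ok)
  565/6627*1/4 + 1322/6627*1/10 + 1019/6627*1/20 + 1091/6627*1/10 + 2630/6627*1/4 = 1091/6627 = pi_S  (ok)
  565/6627*1/4 + 1322/6627*3/5 + 1019/6627*3/5 + 1091/6627*3/20 + 2630/6627*7/20 = 2630/6627 = pi_T  (ok)

Answer: 565/6627 1322/6627 1019/6627 1091/6627 2630/6627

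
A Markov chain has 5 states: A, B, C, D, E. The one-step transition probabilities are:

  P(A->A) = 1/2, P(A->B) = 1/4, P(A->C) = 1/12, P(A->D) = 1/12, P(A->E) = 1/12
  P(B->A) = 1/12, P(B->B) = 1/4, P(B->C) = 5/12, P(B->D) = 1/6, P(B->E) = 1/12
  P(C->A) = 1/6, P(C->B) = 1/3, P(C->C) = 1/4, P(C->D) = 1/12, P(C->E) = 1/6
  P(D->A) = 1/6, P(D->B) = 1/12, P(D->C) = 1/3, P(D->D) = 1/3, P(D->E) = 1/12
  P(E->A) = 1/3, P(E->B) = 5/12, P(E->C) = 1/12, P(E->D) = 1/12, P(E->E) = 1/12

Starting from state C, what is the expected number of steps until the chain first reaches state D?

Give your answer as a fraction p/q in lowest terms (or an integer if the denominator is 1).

Let h_i = expected steps to first reach D from state i.
Boundary: h_D = 0.
First-step equations for the other states:
  h_A = 1 + 1/2*h_A + 1/4*h_B + 1/12*h_C + 1/12*h_D + 1/12*h_E
  h_B = 1 + 1/12*h_A + 1/4*h_B + 5/12*h_C + 1/6*h_D + 1/12*h_E
  h_C = 1 + 1/6*h_A + 1/3*h_B + 1/4*h_C + 1/12*h_D + 1/6*h_E
  h_E = 1 + 1/3*h_A + 5/12*h_B + 1/12*h_C + 1/12*h_D + 1/12*h_E

Substituting h_D = 0 and rearranging gives the linear system (I - Q) h = 1:
  [1/2, -1/4, -1/12, -1/12] . (h_A, h_B, h_C, h_E) = 1
  [-1/12, 3/4, -5/12, -1/12] . (h_A, h_B, h_C, h_E) = 1
  [-1/6, -1/3, 3/4, -1/6] . (h_A, h_B, h_C, h_E) = 1
  [-1/3, -5/12, -1/12, 11/12] . (h_A, h_B, h_C, h_E) = 1

Solving yields:
  h_A = 8304/889
  h_B = 7584/889
  h_C = 8220/889
  h_E = 8184/889

Starting state is C, so the expected hitting time is h_C = 8220/889.

Answer: 8220/889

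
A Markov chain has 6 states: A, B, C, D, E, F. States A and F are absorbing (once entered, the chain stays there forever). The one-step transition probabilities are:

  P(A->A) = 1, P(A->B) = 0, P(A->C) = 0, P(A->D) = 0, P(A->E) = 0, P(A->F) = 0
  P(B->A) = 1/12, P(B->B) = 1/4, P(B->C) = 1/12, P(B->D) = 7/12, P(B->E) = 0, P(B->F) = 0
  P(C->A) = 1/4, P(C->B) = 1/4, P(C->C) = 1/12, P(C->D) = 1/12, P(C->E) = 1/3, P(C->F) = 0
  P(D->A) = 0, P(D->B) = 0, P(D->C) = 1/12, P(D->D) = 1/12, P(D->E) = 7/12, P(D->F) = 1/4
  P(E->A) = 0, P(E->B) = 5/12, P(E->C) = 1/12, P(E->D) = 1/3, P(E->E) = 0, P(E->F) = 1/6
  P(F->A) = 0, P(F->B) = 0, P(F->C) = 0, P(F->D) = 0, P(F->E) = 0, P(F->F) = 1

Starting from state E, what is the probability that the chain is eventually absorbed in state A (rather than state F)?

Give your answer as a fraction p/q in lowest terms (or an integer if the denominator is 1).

Let a_i = P(absorbed in A | start in state i).
Boundary conditions: a_A = 1, a_F = 0.
For each transient state i, a_i = sum_j P(i->j) * a_j:
  a_B = 1/12*a_A + 1/4*a_B + 1/12*a_C + 7/12*a_D + 0*a_E + 0*a_F
  a_C = 1/4*a_A + 1/4*a_B + 1/12*a_C + 1/12*a_D + 1/3*a_E + 0*a_F
  a_D = 0*a_A + 0*a_B + 1/12*a_C + 1/12*a_D + 7/12*a_E + 1/4*a_F
  a_E = 0*a_A + 5/12*a_B + 1/12*a_C + 1/3*a_D + 0*a_E + 1/6*a_F

Substituting a_A = 1 and a_F = 0, rearrange to (I - Q) a = r where r[i] = P(i -> A):
  [3/4, -1/12, -7/12, 0] . (a_B, a_C, a_D, a_E) = 1/12
  [-1/4, 11/12, -1/12, -1/3] . (a_B, a_C, a_D, a_E) = 1/4
  [0, -1/12, 11/12, -7/12] . (a_B, a_C, a_D, a_E) = 0
  [-5/12, -1/12, -1/3, 1] . (a_B, a_C, a_D, a_E) = 0

Solving yields:
  a_B = 74/241
  a_C = 110/241
  a_D = 45/241
  a_E = 55/241

Starting state is E, so the absorption probability is a_E = 55/241.

Answer: 55/241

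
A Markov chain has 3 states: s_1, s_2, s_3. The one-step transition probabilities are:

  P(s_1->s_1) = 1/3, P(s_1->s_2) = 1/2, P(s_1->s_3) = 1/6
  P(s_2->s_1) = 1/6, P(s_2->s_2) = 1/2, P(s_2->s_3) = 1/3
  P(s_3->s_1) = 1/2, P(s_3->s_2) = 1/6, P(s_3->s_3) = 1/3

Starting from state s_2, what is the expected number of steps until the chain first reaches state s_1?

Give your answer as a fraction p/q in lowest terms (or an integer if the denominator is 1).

Answer: 18/5

Derivation:
Let h_i = expected steps to first reach s_1 from state i.
Boundary: h_s_1 = 0.
First-step equations for the other states:
  h_s_2 = 1 + 1/6*h_s_1 + 1/2*h_s_2 + 1/3*h_s_3
  h_s_3 = 1 + 1/2*h_s_1 + 1/6*h_s_2 + 1/3*h_s_3

Substituting h_s_1 = 0 and rearranging gives the linear system (I - Q) h = 1:
  [1/2, -1/3] . (h_s_2, h_s_3) = 1
  [-1/6, 2/3] . (h_s_2, h_s_3) = 1

Solving yields:
  h_s_2 = 18/5
  h_s_3 = 12/5

Starting state is s_2, so the expected hitting time is h_s_2 = 18/5.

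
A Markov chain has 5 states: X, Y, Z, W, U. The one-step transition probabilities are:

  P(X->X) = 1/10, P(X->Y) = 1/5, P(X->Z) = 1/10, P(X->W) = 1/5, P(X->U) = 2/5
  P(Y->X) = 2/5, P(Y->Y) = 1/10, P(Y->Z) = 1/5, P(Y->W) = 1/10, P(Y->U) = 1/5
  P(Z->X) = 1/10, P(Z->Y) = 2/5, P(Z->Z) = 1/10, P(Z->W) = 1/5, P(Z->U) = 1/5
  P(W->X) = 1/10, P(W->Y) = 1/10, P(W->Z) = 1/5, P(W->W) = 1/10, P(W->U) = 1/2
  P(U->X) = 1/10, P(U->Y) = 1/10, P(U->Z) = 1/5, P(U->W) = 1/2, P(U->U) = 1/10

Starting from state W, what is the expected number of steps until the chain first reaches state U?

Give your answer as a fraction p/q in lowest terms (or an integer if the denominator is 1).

Answer: 5380/2071

Derivation:
Let h_i = expected steps to first reach U from state i.
Boundary: h_U = 0.
First-step equations for the other states:
  h_X = 1 + 1/10*h_X + 1/5*h_Y + 1/10*h_Z + 1/5*h_W + 2/5*h_U
  h_Y = 1 + 2/5*h_X + 1/10*h_Y + 1/5*h_Z + 1/10*h_W + 1/5*h_U
  h_Z = 1 + 1/10*h_X + 2/5*h_Y + 1/10*h_Z + 1/5*h_W + 1/5*h_U
  h_W = 1 + 1/10*h_X + 1/10*h_Y + 1/5*h_Z + 1/10*h_W + 1/2*h_U

Substituting h_U = 0 and rearranging gives the linear system (I - Q) h = 1:
  [9/10, -1/5, -1/10, -1/5] . (h_X, h_Y, h_Z, h_W) = 1
  [-2/5, 9/10, -1/5, -1/10] . (h_X, h_Y, h_Z, h_W) = 1
  [-1/10, -2/5, 9/10, -1/5] . (h_X, h_Y, h_Z, h_W) = 1
  [-1/10, -1/10, -1/5, 9/10] . (h_X, h_Y, h_Z, h_W) = 1

Solving yields:
  h_X = 5900/2071
  h_Y = 7150/2071
  h_Z = 7330/2071
  h_W = 5380/2071

Starting state is W, so the expected hitting time is h_W = 5380/2071.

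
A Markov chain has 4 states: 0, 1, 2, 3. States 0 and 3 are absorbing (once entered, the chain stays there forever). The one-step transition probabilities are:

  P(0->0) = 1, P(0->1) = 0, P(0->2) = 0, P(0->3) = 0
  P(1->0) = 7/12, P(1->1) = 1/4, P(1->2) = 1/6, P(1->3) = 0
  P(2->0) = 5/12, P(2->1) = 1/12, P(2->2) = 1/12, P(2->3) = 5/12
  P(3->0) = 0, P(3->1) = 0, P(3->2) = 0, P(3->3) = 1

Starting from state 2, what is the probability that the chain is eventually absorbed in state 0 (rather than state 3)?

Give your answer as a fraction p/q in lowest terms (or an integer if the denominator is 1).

Let a_i = P(absorbed in 0 | start in state i).
Boundary conditions: a_0 = 1, a_3 = 0.
For each transient state i, a_i = sum_j P(i->j) * a_j:
  a_1 = 7/12*a_0 + 1/4*a_1 + 1/6*a_2 + 0*a_3
  a_2 = 5/12*a_0 + 1/12*a_1 + 1/12*a_2 + 5/12*a_3

Substituting a_0 = 1 and a_3 = 0, rearrange to (I - Q) a = r where r[i] = P(i -> 0):
  [3/4, -1/6] . (a_1, a_2) = 7/12
  [-1/12, 11/12] . (a_1, a_2) = 5/12

Solving yields:
  a_1 = 87/97
  a_2 = 52/97

Starting state is 2, so the absorption probability is a_2 = 52/97.

Answer: 52/97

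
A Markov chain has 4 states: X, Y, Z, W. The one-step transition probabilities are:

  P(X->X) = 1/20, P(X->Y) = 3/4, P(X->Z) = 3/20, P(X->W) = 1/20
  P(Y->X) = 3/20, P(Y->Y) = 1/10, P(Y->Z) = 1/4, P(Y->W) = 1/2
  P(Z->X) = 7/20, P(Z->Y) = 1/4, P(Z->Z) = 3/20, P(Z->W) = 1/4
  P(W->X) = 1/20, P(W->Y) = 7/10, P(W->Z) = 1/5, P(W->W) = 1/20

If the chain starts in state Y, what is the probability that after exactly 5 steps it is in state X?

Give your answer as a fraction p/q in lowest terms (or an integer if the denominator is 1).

Computing P^5 by repeated multiplication:
P^1 =
  X: [1/20, 3/4, 3/20, 1/20]
  Y: [3/20, 1/10, 1/4, 1/2]
  Z: [7/20, 1/4, 3/20, 1/4]
  W: [1/20, 7/10, 1/5, 1/20]
P^2 =
  X: [17/100, 37/200, 91/400, 167/400]
  Y: [27/200, 107/200, 37/200, 29/200]
  Z: [3/25, 1/2, 3/16, 77/400]
  W: [9/50, 77/400, 89/400, 81/200]
P^3 =
  X: [547/4000, 3961/8000, 303/1600, 143/800]
  Y: [159/1000, 121/400, 843/4000, 1311/4000]
  Z: [5/32, 2573/8000, 1677/8000, 5/16]
  W: [17/125, 3947/8000, 379/2000, 1449/8000]
P^4 =
  X: [6253/40000, 51927/160000, 4169/20000, 49709/160000]
  Y: [5739/40000, 34529/80000, 15731/80000, 9131/40000]
  Z: [2901/20000, 67281/160000, 15823/80000, 7573/32000]
  W: [2499/16000, 651/2000, 33343/160000, 49587/160000]
P^5 =
  X: [231983/1600000, 33543/80000, 633563/3200000, 760751/3200000]
  Y: [60861/400000, 575551/1600000, 8183/40000, 90737/320000]
  Z: [242219/1600000, 585511/1600000, 652427/3200000, 892113/3200000]
  W: [232109/1600000, 1339943/3200000, 633747/3200000, 190523/800000]

(P^5)[Y -> X] = 60861/400000

Answer: 60861/400000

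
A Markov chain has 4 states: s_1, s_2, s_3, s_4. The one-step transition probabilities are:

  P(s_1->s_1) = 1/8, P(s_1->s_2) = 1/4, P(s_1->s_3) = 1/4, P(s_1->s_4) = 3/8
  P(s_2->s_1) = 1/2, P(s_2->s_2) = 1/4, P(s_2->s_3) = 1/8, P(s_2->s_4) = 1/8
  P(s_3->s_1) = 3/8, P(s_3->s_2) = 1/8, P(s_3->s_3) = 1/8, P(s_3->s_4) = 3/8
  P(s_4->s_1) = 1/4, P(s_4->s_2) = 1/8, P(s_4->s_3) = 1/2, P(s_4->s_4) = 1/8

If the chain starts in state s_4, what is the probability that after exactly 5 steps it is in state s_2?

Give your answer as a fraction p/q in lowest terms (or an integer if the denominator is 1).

Answer: 6061/32768

Derivation:
Computing P^5 by repeated multiplication:
P^1 =
  s_1: [1/8, 1/4, 1/4, 3/8]
  s_2: [1/2, 1/4, 1/8, 1/8]
  s_3: [3/8, 1/8, 1/8, 3/8]
  s_4: [1/4, 1/8, 1/2, 1/8]
P^2 =
  s_1: [21/64, 11/64, 9/32, 7/32]
  s_2: [17/64, 7/32, 15/64, 9/32]
  s_3: [1/4, 3/16, 5/16, 1/4]
  s_4: [5/16, 11/64, 13/64, 5/16]
P^3 =
  s_1: [147/512, 3/16, 127/512, 71/256]
  s_2: [77/256, 95/512, 135/512, 1/4]
  s_3: [39/128, 23/128, 1/4, 17/64]
  s_4: [143/512, 95/512, 9/32, 65/256]
P^4 =
  s_1: [299/1024, 755/4096, 1085/4096, 265/1024]
  s_2: [1195/4096, 761/4096, 525/2048, 545/2048]
  s_3: [295/1024, 95/512, 269/1024, 135/512]
  s_4: [1215/4096, 375/2048, 1045/4096, 543/2048]
P^5 =
  s_1: [9591/32768, 6047/32768, 1059/4096, 4329/16384]
  s_2: [9569/32768, 1513/8192, 8561/32768, 4293/16384]
  s_3: [1201/4096, 1509/8192, 2129/8192, 269/1024]
  s_4: [4761/16384, 6061/32768, 8569/32768, 1077/4096]

(P^5)[s_4 -> s_2] = 6061/32768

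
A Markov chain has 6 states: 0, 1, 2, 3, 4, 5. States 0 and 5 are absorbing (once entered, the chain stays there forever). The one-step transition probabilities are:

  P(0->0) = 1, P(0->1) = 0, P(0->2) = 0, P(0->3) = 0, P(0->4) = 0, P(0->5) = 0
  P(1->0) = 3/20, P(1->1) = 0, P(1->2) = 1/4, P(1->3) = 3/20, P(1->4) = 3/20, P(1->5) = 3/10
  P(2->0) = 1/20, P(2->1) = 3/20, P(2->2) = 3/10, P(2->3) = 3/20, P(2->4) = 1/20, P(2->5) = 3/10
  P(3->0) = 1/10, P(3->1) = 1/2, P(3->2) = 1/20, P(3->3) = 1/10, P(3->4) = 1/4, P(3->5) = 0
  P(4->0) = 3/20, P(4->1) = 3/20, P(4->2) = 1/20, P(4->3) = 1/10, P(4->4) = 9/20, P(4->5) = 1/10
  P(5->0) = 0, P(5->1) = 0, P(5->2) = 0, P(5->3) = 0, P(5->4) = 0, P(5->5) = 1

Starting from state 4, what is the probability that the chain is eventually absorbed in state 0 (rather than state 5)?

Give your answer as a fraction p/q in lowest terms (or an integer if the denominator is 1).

Let a_i = P(absorbed in 0 | start in state i).
Boundary conditions: a_0 = 1, a_5 = 0.
For each transient state i, a_i = sum_j P(i->j) * a_j:
  a_1 = 3/20*a_0 + 0*a_1 + 1/4*a_2 + 3/20*a_3 + 3/20*a_4 + 3/10*a_5
  a_2 = 1/20*a_0 + 3/20*a_1 + 3/10*a_2 + 3/20*a_3 + 1/20*a_4 + 3/10*a_5
  a_3 = 1/10*a_0 + 1/2*a_1 + 1/20*a_2 + 1/10*a_3 + 1/4*a_4 + 0*a_5
  a_4 = 3/20*a_0 + 3/20*a_1 + 1/20*a_2 + 1/10*a_3 + 9/20*a_4 + 1/10*a_5

Substituting a_0 = 1 and a_5 = 0, rearrange to (I - Q) a = r where r[i] = P(i -> 0):
  [1, -1/4, -3/20, -3/20] . (a_1, a_2, a_3, a_4) = 3/20
  [-3/20, 7/10, -3/20, -1/20] . (a_1, a_2, a_3, a_4) = 1/20
  [-1/2, -1/20, 9/10, -1/4] . (a_1, a_2, a_3, a_4) = 1/10
  [-3/20, -1/20, -1/10, 11/20] . (a_1, a_2, a_3, a_4) = 3/20

Solving yields:
  a_1 = 4523/12497
  a_2 = 3527/12497
  a_3 = 5767/12497
  a_4 = 6011/12497

Starting state is 4, so the absorption probability is a_4 = 6011/12497.

Answer: 6011/12497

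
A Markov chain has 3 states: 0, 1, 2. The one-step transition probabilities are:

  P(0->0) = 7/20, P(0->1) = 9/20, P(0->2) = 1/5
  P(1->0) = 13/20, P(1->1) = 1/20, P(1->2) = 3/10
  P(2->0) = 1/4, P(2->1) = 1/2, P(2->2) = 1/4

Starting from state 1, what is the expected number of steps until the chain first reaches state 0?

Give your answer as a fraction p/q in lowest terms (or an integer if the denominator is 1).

Let h_i = expected steps to first reach 0 from state i.
Boundary: h_0 = 0.
First-step equations for the other states:
  h_1 = 1 + 13/20*h_0 + 1/20*h_1 + 3/10*h_2
  h_2 = 1 + 1/4*h_0 + 1/2*h_1 + 1/4*h_2

Substituting h_0 = 0 and rearranging gives the linear system (I - Q) h = 1:
  [19/20, -3/10] . (h_1, h_2) = 1
  [-1/2, 3/4] . (h_1, h_2) = 1

Solving yields:
  h_1 = 28/15
  h_2 = 116/45

Starting state is 1, so the expected hitting time is h_1 = 28/15.

Answer: 28/15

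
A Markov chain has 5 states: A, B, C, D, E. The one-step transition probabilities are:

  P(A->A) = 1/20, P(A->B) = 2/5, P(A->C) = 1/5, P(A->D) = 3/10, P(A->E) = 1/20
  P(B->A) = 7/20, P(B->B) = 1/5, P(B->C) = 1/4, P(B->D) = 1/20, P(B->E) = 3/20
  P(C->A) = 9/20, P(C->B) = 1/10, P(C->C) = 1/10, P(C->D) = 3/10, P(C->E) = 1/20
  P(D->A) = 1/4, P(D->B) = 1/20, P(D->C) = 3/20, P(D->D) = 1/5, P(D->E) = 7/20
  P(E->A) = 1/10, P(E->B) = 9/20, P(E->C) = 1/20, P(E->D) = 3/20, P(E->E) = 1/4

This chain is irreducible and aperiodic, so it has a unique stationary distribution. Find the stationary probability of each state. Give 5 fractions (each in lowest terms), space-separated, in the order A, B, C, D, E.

The stationary distribution satisfies pi = pi * P, i.e.:
  pi_A = 1/20*pi_A + 7/20*pi_B + 9/20*pi_C + 1/4*pi_D + 1/10*pi_E
  pi_B = 2/5*pi_A + 1/5*pi_B + 1/10*pi_C + 1/20*pi_D + 9/20*pi_E
  pi_C = 1/5*pi_A + 1/4*pi_B + 1/10*pi_C + 3/20*pi_D + 1/20*pi_E
  pi_D = 3/10*pi_A + 1/20*pi_B + 3/10*pi_C + 1/5*pi_D + 3/20*pi_E
  pi_E = 1/20*pi_A + 3/20*pi_B + 1/20*pi_C + 7/20*pi_D + 1/4*pi_E
with normalization: pi_A + pi_B + pi_C + pi_D + pi_E = 1.

Using the first 4 balance equations plus normalization, the linear system A*pi = b is:
  [-19/20, 7/20, 9/20, 1/4, 1/10] . pi = 0
  [2/5, -4/5, 1/10, 1/20, 9/20] . pi = 0
  [1/5, 1/4, -9/10, 3/20, 1/20] . pi = 0
  [3/10, 1/20, 3/10, -4/5, 3/20] . pi = 0
  [1, 1, 1, 1, 1] . pi = 1

Solving yields:
  pi_A = 43261/184292
  pi_B = 11199/46073
  pi_C = 29741/184292
  pi_D = 17955/92146
  pi_E = 7646/46073

Verification (pi * P):
  43261/184292*1/20 + 11199/46073*7/20 + 29741/184292*9/20 + 17955/92146*1/4 + 7646/46073*1/10 = 43261/184292 = pi_A  (ok)
  43261/184292*2/5 + 11199/46073*1/5 + 29741/184292*1/10 + 17955/92146*1/20 + 7646/46073*9/20 = 11199/46073 = pi_B  (ok)
  43261/184292*1/5 + 11199/46073*1/4 + 29741/184292*1/10 + 17955/92146*3/20 + 7646/46073*1/20 = 29741/184292 = pi_C  (ok)
  43261/184292*3/10 + 11199/46073*1/20 + 29741/184292*3/10 + 17955/92146*1/5 + 7646/46073*3/20 = 17955/92146 = pi_D  (ok)
  43261/184292*1/20 + 11199/46073*3/20 + 29741/184292*1/20 + 17955/92146*7/20 + 7646/46073*1/4 = 7646/46073 = pi_E  (ok)

Answer: 43261/184292 11199/46073 29741/184292 17955/92146 7646/46073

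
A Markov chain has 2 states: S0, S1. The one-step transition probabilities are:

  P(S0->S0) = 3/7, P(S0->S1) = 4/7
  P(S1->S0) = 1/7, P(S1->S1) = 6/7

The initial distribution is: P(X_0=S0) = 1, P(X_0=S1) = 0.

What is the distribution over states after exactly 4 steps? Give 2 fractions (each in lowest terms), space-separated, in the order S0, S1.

Answer: 493/2401 1908/2401

Derivation:
Propagating the distribution step by step (d_{t+1} = d_t * P):
d_0 = (S0=1, S1=0)
  d_1[S0] = 1*3/7 + 0*1/7 = 3/7
  d_1[S1] = 1*4/7 + 0*6/7 = 4/7
d_1 = (S0=3/7, S1=4/7)
  d_2[S0] = 3/7*3/7 + 4/7*1/7 = 13/49
  d_2[S1] = 3/7*4/7 + 4/7*6/7 = 36/49
d_2 = (S0=13/49, S1=36/49)
  d_3[S0] = 13/49*3/7 + 36/49*1/7 = 75/343
  d_3[S1] = 13/49*4/7 + 36/49*6/7 = 268/343
d_3 = (S0=75/343, S1=268/343)
  d_4[S0] = 75/343*3/7 + 268/343*1/7 = 493/2401
  d_4[S1] = 75/343*4/7 + 268/343*6/7 = 1908/2401
d_4 = (S0=493/2401, S1=1908/2401)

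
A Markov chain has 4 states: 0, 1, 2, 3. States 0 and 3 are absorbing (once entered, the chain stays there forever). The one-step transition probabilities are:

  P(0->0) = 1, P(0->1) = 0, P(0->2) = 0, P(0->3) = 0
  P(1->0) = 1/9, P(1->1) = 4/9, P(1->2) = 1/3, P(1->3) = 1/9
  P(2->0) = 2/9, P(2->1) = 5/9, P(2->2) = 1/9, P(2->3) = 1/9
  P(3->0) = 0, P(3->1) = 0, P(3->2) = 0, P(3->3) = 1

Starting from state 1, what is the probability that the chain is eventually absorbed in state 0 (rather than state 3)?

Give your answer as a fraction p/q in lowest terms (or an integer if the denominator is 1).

Answer: 14/25

Derivation:
Let a_i = P(absorbed in 0 | start in state i).
Boundary conditions: a_0 = 1, a_3 = 0.
For each transient state i, a_i = sum_j P(i->j) * a_j:
  a_1 = 1/9*a_0 + 4/9*a_1 + 1/3*a_2 + 1/9*a_3
  a_2 = 2/9*a_0 + 5/9*a_1 + 1/9*a_2 + 1/9*a_3

Substituting a_0 = 1 and a_3 = 0, rearrange to (I - Q) a = r where r[i] = P(i -> 0):
  [5/9, -1/3] . (a_1, a_2) = 1/9
  [-5/9, 8/9] . (a_1, a_2) = 2/9

Solving yields:
  a_1 = 14/25
  a_2 = 3/5

Starting state is 1, so the absorption probability is a_1 = 14/25.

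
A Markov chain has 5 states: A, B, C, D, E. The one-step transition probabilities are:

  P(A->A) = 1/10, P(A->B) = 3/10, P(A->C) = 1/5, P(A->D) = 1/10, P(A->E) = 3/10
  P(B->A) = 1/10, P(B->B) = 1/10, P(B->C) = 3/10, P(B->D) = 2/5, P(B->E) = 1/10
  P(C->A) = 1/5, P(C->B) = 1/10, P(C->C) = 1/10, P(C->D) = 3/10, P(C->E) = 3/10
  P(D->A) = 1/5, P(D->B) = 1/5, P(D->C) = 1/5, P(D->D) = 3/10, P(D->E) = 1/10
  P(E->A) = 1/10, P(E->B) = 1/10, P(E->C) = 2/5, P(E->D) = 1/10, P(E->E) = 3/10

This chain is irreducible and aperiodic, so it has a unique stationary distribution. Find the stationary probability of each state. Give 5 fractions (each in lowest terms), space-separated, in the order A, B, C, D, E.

Answer: 521/3526 271/1763 416/1763 426/1763 19/86

Derivation:
The stationary distribution satisfies pi = pi * P, i.e.:
  pi_A = 1/10*pi_A + 1/10*pi_B + 1/5*pi_C + 1/5*pi_D + 1/10*pi_E
  pi_B = 3/10*pi_A + 1/10*pi_B + 1/10*pi_C + 1/5*pi_D + 1/10*pi_E
  pi_C = 1/5*pi_A + 3/10*pi_B + 1/10*pi_C + 1/5*pi_D + 2/5*pi_E
  pi_D = 1/10*pi_A + 2/5*pi_B + 3/10*pi_C + 3/10*pi_D + 1/10*pi_E
  pi_E = 3/10*pi_A + 1/10*pi_B + 3/10*pi_C + 1/10*pi_D + 3/10*pi_E
with normalization: pi_A + pi_B + pi_C + pi_D + pi_E = 1.

Using the first 4 balance equations plus normalization, the linear system A*pi = b is:
  [-9/10, 1/10, 1/5, 1/5, 1/10] . pi = 0
  [3/10, -9/10, 1/10, 1/5, 1/10] . pi = 0
  [1/5, 3/10, -9/10, 1/5, 2/5] . pi = 0
  [1/10, 2/5, 3/10, -7/10, 1/10] . pi = 0
  [1, 1, 1, 1, 1] . pi = 1

Solving yields:
  pi_A = 521/3526
  pi_B = 271/1763
  pi_C = 416/1763
  pi_D = 426/1763
  pi_E = 19/86

Verification (pi * P):
  521/3526*1/10 + 271/1763*1/10 + 416/1763*1/5 + 426/1763*1/5 + 19/86*1/10 = 521/3526 = pi_A  (ok)
  521/3526*3/10 + 271/1763*1/10 + 416/1763*1/10 + 426/1763*1/5 + 19/86*1/10 = 271/1763 = pi_B  (ok)
  521/3526*1/5 + 271/1763*3/10 + 416/1763*1/10 + 426/1763*1/5 + 19/86*2/5 = 416/1763 = pi_C  (ok)
  521/3526*1/10 + 271/1763*2/5 + 416/1763*3/10 + 426/1763*3/10 + 19/86*1/10 = 426/1763 = pi_D  (ok)
  521/3526*3/10 + 271/1763*1/10 + 416/1763*3/10 + 426/1763*1/10 + 19/86*3/10 = 19/86 = pi_E  (ok)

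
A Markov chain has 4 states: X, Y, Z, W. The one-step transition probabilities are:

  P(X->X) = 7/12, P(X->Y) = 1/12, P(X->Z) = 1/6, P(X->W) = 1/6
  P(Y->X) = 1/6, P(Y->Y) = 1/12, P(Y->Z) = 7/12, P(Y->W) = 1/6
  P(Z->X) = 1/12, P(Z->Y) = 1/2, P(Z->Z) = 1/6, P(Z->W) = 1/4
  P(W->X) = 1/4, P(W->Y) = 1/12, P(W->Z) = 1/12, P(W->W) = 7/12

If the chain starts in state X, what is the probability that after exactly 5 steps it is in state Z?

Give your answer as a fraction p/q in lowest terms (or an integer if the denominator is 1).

Computing P^5 by repeated multiplication:
P^1 =
  X: [7/12, 1/12, 1/6, 1/6]
  Y: [1/6, 1/12, 7/12, 1/6]
  Z: [1/12, 1/2, 1/6, 1/4]
  W: [1/4, 1/12, 1/12, 7/12]
P^2 =
  X: [59/144, 11/72, 3/16, 1/4]
  Y: [29/144, 47/144, 3/16, 41/144]
  Z: [5/24, 11/72, 17/48, 41/144]
  W: [5/16, 17/144, 11/72, 5/12]
P^3 =
  X: [37/108, 31/192, 181/864, 55/192]
  Y: [149/576, 31/192, 241/864, 65/216]
  Z: [107/432, 133/576, 119/576, 17/54]
  W: [551/1728, 127/864, 313/1728, 305/864]
P^4 =
  X: [2183/6912, 1769/10368, 121/576, 6293/20736]
  Y: [5729/20736, 2069/10368, 4331/20736, 3269/10368]
  Z: [5783/20736, 1171/6912, 4907/20736, 6533/20736]
  W: [1627/5184, 3293/20736, 343/1728, 2273/6912]
P^5 =
  X: [38077/124416, 1181/6912, 17623/82944, 77293/248832]
  Y: [2009/6912, 42391/248832, 6953/31104, 78493/248832]
  Z: [72013/248832, 45271/248832, 6563/31104, 6587/20736]
  W: [76715/248832, 3443/20736, 25559/124416, 26561/82944]

(P^5)[X -> Z] = 17623/82944

Answer: 17623/82944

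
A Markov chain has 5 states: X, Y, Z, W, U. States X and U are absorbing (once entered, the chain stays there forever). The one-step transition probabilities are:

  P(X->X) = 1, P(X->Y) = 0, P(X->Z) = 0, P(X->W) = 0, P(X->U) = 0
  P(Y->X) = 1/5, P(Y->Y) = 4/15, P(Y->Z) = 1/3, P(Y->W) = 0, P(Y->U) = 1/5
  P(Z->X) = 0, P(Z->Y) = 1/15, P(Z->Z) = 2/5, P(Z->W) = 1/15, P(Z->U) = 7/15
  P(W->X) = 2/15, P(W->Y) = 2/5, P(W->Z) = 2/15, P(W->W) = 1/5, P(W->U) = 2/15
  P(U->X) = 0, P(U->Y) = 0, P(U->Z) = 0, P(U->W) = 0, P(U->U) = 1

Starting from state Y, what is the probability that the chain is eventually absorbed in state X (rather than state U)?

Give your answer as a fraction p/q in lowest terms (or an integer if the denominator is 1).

Answer: 82/269

Derivation:
Let a_i = P(absorbed in X | start in state i).
Boundary conditions: a_X = 1, a_U = 0.
For each transient state i, a_i = sum_j P(i->j) * a_j:
  a_Y = 1/5*a_X + 4/15*a_Y + 1/3*a_Z + 0*a_W + 1/5*a_U
  a_Z = 0*a_X + 1/15*a_Y + 2/5*a_Z + 1/15*a_W + 7/15*a_U
  a_W = 2/15*a_X + 2/5*a_Y + 2/15*a_Z + 1/5*a_W + 2/15*a_U

Substituting a_X = 1 and a_U = 0, rearrange to (I - Q) a = r where r[i] = P(i -> X):
  [11/15, -1/3, 0] . (a_Y, a_Z, a_W) = 1/5
  [-1/15, 3/5, -1/15] . (a_Y, a_Z, a_W) = 0
  [-2/5, -2/15, 4/5] . (a_Y, a_Z, a_W) = 2/15

Solving yields:
  a_Y = 82/269
  a_Z = 19/269
  a_W = 89/269

Starting state is Y, so the absorption probability is a_Y = 82/269.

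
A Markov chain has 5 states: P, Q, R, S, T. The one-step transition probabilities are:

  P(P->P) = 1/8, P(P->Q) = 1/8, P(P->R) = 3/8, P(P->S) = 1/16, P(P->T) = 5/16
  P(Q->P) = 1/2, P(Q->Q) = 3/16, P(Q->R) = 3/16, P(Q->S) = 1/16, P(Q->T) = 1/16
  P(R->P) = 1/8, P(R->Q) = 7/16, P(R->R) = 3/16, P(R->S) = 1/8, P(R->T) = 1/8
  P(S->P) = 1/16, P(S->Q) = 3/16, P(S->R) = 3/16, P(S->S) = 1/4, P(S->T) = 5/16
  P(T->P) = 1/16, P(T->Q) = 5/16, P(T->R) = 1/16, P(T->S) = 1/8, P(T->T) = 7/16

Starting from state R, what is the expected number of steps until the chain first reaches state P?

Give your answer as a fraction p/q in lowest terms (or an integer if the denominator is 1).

Let h_i = expected steps to first reach P from state i.
Boundary: h_P = 0.
First-step equations for the other states:
  h_Q = 1 + 1/2*h_P + 3/16*h_Q + 3/16*h_R + 1/16*h_S + 1/16*h_T
  h_R = 1 + 1/8*h_P + 7/16*h_Q + 3/16*h_R + 1/8*h_S + 1/8*h_T
  h_S = 1 + 1/16*h_P + 3/16*h_Q + 3/16*h_R + 1/4*h_S + 5/16*h_T
  h_T = 1 + 1/16*h_P + 5/16*h_Q + 1/16*h_R + 1/8*h_S + 7/16*h_T

Substituting h_P = 0 and rearranging gives the linear system (I - Q) h = 1:
  [13/16, -3/16, -1/16, -1/16] . (h_Q, h_R, h_S, h_T) = 1
  [-7/16, 13/16, -1/8, -1/8] . (h_Q, h_R, h_S, h_T) = 1
  [-3/16, -3/16, 3/4, -5/16] . (h_Q, h_R, h_S, h_T) = 1
  [-5/16, -1/16, -1/8, 9/16] . (h_Q, h_R, h_S, h_T) = 1

Solving yields:
  h_Q = 8200/2653
  h_R = 12008/2653
  h_S = 2048/379
  h_T = 13792/2653

Starting state is R, so the expected hitting time is h_R = 12008/2653.

Answer: 12008/2653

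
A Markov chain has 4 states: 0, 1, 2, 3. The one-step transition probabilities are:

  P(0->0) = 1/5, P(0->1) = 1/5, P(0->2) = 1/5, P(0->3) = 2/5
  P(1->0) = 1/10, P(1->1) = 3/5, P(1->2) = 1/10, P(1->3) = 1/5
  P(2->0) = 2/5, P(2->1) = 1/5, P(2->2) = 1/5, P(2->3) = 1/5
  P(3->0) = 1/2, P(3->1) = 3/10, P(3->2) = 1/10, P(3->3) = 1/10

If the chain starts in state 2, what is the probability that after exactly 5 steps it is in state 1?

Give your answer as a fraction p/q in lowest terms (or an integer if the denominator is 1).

Answer: 18393/50000

Derivation:
Computing P^5 by repeated multiplication:
P^1 =
  0: [1/5, 1/5, 1/5, 2/5]
  1: [1/10, 3/5, 1/10, 1/5]
  2: [2/5, 1/5, 1/5, 1/5]
  3: [1/2, 3/10, 1/10, 1/10]
P^2 =
  0: [17/50, 8/25, 7/50, 1/5]
  1: [11/50, 23/50, 3/25, 1/5]
  2: [7/25, 3/10, 4/25, 13/50]
  3: [11/50, 33/100, 4/25, 29/100]
P^3 =
  0: [32/125, 87/250, 37/250, 31/125]
  1: [119/500, 101/250, 67/500, 28/125]
  2: [7/25, 173/500, 18/125, 23/100]
  3: [143/500, 361/1000, 69/500, 43/200]
P^4 =
  0: [673/2500, 91/250, 351/2500, 283/1250]
  1: [317/1250, 48/125, 343/2500, 563/2500]
  2: [329/1250, 1807/5000, 89/625, 233/1000]
  3: [32/125, 3659/10000, 89/625, 2357/10000]
P^5 =
  0: [649/2500, 4603/12500, 881/6250, 289/1250]
  1: [1283/5000, 9403/25000, 3477/25000, 1141/5000]
  2: [1639/6250, 18393/50000, 1757/12500, 11467/50000]
  3: [1313/5000, 36993/100000, 437/3125, 22763/100000]

(P^5)[2 -> 1] = 18393/50000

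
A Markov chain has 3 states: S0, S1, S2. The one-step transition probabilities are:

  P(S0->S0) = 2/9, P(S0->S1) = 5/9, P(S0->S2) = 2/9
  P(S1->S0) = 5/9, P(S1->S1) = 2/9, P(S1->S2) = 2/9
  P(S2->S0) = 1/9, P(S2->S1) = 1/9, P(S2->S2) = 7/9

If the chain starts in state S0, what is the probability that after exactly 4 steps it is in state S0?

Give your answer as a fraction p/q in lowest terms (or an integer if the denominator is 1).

Computing P^4 by repeated multiplication:
P^1 =
  S0: [2/9, 5/9, 2/9]
  S1: [5/9, 2/9, 2/9]
  S2: [1/9, 1/9, 7/9]
P^2 =
  S0: [31/81, 22/81, 28/81]
  S1: [22/81, 31/81, 28/81]
  S2: [14/81, 14/81, 53/81]
P^3 =
  S0: [200/729, 227/729, 302/729]
  S1: [227/729, 200/729, 302/729]
  S2: [151/729, 151/729, 427/729]
P^4 =
  S0: [1837/6561, 1756/6561, 2968/6561]
  S1: [1756/6561, 1837/6561, 2968/6561]
  S2: [1484/6561, 1484/6561, 3593/6561]

(P^4)[S0 -> S0] = 1837/6561

Answer: 1837/6561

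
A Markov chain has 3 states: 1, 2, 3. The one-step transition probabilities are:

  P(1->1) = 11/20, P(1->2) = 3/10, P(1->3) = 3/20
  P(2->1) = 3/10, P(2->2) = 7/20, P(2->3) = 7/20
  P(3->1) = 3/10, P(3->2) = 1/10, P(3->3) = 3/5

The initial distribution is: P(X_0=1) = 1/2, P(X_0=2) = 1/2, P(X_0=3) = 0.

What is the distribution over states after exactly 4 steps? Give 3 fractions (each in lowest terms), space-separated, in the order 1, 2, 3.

Answer: 205/512 3101/12800 2287/6400

Derivation:
Propagating the distribution step by step (d_{t+1} = d_t * P):
d_0 = (1=1/2, 2=1/2, 3=0)
  d_1[1] = 1/2*11/20 + 1/2*3/10 + 0*3/10 = 17/40
  d_1[2] = 1/2*3/10 + 1/2*7/20 + 0*1/10 = 13/40
  d_1[3] = 1/2*3/20 + 1/2*7/20 + 0*3/5 = 1/4
d_1 = (1=17/40, 2=13/40, 3=1/4)
  d_2[1] = 17/40*11/20 + 13/40*3/10 + 1/4*3/10 = 13/32
  d_2[2] = 17/40*3/10 + 13/40*7/20 + 1/4*1/10 = 213/800
  d_2[3] = 17/40*3/20 + 13/40*7/20 + 1/4*3/5 = 131/400
d_2 = (1=13/32, 2=213/800, 3=131/400)
  d_3[1] = 13/32*11/20 + 213/800*3/10 + 131/400*3/10 = 257/640
  d_3[2] = 13/32*3/10 + 213/800*7/20 + 131/400*1/10 = 793/3200
  d_3[3] = 13/32*3/20 + 213/800*7/20 + 131/400*3/5 = 561/1600
d_3 = (1=257/640, 2=793/3200, 3=561/1600)
  d_4[1] = 257/640*11/20 + 793/3200*3/10 + 561/1600*3/10 = 205/512
  d_4[2] = 257/640*3/10 + 793/3200*7/20 + 561/1600*1/10 = 3101/12800
  d_4[3] = 257/640*3/20 + 793/3200*7/20 + 561/1600*3/5 = 2287/6400
d_4 = (1=205/512, 2=3101/12800, 3=2287/6400)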